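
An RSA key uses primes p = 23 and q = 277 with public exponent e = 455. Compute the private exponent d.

φ(n) = (p−1)(q−1) = 22·276 = 6072.
Need d with 455·d ≡ 1 (mod 6072). Apply the extended Euclidean algorithm:
6072 = 13×455 + 157
455 = 2×157 + 141
157 = 1×141 + 16
141 = 8×16 + 13
16 = 1×13 + 3
13 = 4×3 + 1
3 = 3×1 + 0
Back-substitute:
1 = 13 − 4·3
1 = −4·16 + 5·13
1 = 5·141 − 44·16
1 = −44·157 + 49·141
1 = 49·455 − 142·157
1 = −142·6072 + 1895·455
So 455·1895 ≡ 1 (mod 6072), hence d = 1895.

1895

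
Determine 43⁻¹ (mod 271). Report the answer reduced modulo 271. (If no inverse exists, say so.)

208

gcd(271, 43) by repeated division:
271 = 6·43 + 13
43 = 3·13 + 4
13 = 3·4 + 1
4 = 4·1 + 0
The gcd is 1. Working backward:
1 = 13 − 3·4
1 = −3·43 + 10·13
1 = 10·271 − 63·43
So 43·(-63) ≡ 1 (mod 271), and -63 ≡ 208 (mod 271).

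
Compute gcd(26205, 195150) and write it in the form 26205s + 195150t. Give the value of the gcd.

Euclidean algorithm:
195150 = 7×26205 + 11715
26205 = 2×11715 + 2775
11715 = 4×2775 + 615
2775 = 4×615 + 315
615 = 1×315 + 300
315 = 1×300 + 15
300 = 20×15 + 0
gcd(26205, 195150) = 15.
Express as a combination:
15 = 315 − 300
15 = −615 + 2·315
15 = 2·2775 − 9·615
15 = −9·11715 + 38·2775
15 = 38·26205 − 85·11715
15 = −85·195150 + 633·26205
So 15 = (-85)·195150 + (633)·26205.

15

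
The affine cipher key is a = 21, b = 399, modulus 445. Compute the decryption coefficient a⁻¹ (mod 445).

106

Apply the Euclidean algorithm to 445 and 21:
445 = 21·21 + 4
21 = 5·4 + 1
4 = 4·1 + 0
Since gcd(21, 445) = 1, back-substitute to write 1 as a combination:
1 = 21 − 5·4
1 = −5·445 + 106·21
So 21·106 ≡ 1 (mod 445).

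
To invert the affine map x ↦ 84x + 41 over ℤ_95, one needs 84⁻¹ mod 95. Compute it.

69

Extended Euclidean algorithm:
95 = 1×84 + 11
84 = 7×11 + 7
11 = 1×7 + 4
7 = 1×4 + 3
4 = 1×3 + 1
3 = 3×1 + 0
gcd = 1, so the inverse exists. Back-substitute:
1 = 4 − 3
1 = −7 + 2·4
1 = 2·11 − 3·7
1 = −3·84 + 23·11
1 = 23·95 − 26·84
So 84·(-26) ≡ 1 (mod 95), and -26 ≡ 69 (mod 95).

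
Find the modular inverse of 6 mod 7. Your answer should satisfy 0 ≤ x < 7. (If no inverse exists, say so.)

Apply the Euclidean algorithm to 7 and 6:
7 = 1·6 + 1
6 = 6·1 + 0
The gcd is 1. Working backward:
1 = 7 − 6
Thus 6·(-1) ≡ 1 (mod 7); reducing, -1 mod 7 = 6.

6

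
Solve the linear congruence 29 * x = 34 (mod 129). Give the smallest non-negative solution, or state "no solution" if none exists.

First find gcd(29, 129):
129 = 4*29 + 13
29 = 2*13 + 3
13 = 4*3 + 1
3 = 3*1 + 0
gcd = 1, so a unique solution mod 129 exists.
Back-substitute for the Bézout coefficients:
1 = 13 − 4·3
1 = −4·29 + 9·13
1 = 9·129 − 40·29
So 29·(-40) ≡ 1 (mod 129), giving 29⁻¹ ≡ 89.
x ≡ 29⁻¹·34 ≡ 89·34 ≡ 59 (mod 129).

59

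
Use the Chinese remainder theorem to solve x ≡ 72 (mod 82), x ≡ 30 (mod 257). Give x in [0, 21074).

14422

Write x = 72 + 82·k. Then 82·k ≡ 30 − 72 ≡ 215 (mod 257).
Need 82⁻¹ mod 257. Extended Euclid on (257, 82):
257 = 3*82 + 11
82 = 7*11 + 5
11 = 2*5 + 1
5 = 5*1 + 0
Back-substitute:
1 = 11 − 2·5
1 = −2·82 + 15·11
1 = 15·257 − 47·82
82⁻¹ ≡ 210 (mod 257), so k ≡ 210·215 ≡ 175 (mod 257).
x = 72 + 82·175 = 14422.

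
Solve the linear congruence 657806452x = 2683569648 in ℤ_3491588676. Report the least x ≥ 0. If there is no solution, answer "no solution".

First find gcd(657806452, 3491588676):
3491588676 = 5·657806452 + 202556416
657806452 = 3·202556416 + 50137204
202556416 = 4·50137204 + 2007600
50137204 = 24·2007600 + 1954804
2007600 = 1·1954804 + 52796
1954804 = 37·52796 + 1352
52796 = 39·1352 + 68
1352 = 19·68 + 60
68 = 1·60 + 8
60 = 7·8 + 4
8 = 2·4 + 0
gcd = 4 and 4 | 2683569648, so solutions exist. Divide through by 4: 164451613x ≡ 670892412 (mod 872897169).
Now find 164451613⁻¹ mod 872897169:
872897169 = 5*164451613 + 50639104
164451613 = 3*50639104 + 12534301
50639104 = 4*12534301 + 501900
12534301 = 24*501900 + 488701
501900 = 1*488701 + 13199
488701 = 37*13199 + 338
13199 = 39*338 + 17
338 = 19*17 + 15
17 = 1*15 + 2
15 = 7*2 + 1
2 = 2*1 + 0
Back-substitute:
1 = 15 − 7·2
1 = −7·17 + 8·15
1 = 8·338 − 159·17
1 = −159·13199 + 6209·338
1 = 6209·488701 − 229892·13199
1 = −229892·501900 + 236101·488701
1 = 236101·12534301 − 5896316·501900
1 = −5896316·50639104 + 23821365·12534301
1 = 23821365·164451613 − 77360411·50639104
1 = −77360411·872897169 + 410623420·164451613
So 164451613⁻¹ ≡ 410623420 (mod 872897169).
Then x ≡ 410623420·670892412 ≡ 306720948 (mod 872897169); the smallest non-negative solution is x = 306720948.

306720948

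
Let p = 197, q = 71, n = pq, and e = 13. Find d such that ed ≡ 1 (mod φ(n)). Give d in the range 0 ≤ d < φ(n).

5277

φ(n) = (p−1)(q−1) = 196·70 = 13720.
Need d with 13·d ≡ 1 (mod 13720). Apply the extended Euclidean algorithm:
13720 = 1055*13 + 5
13 = 2*5 + 3
5 = 1*3 + 2
3 = 1*2 + 1
2 = 2*1 + 0
Back-substitute:
1 = 3 − 2
1 = −5 + 2·3
1 = 2·13 − 5·5
1 = −5·13720 + 5277·13
So 13·5277 ≡ 1 (mod 13720), hence d = 5277.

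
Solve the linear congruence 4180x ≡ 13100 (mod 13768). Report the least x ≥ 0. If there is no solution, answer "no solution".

2457

First find gcd(4180, 13768):
13768 = 3·4180 + 1228
4180 = 3·1228 + 496
1228 = 2·496 + 236
496 = 2·236 + 24
236 = 9·24 + 20
24 = 1·20 + 4
20 = 5·4 + 0
gcd = 4 and 4 | 13100, so solutions exist. Divide through by 4: 1045x ≡ 3275 (mod 3442).
Now find 1045⁻¹ mod 3442:
3442 = 3·1045 + 307
1045 = 3·307 + 124
307 = 2·124 + 59
124 = 2·59 + 6
59 = 9·6 + 5
6 = 1·5 + 1
5 = 5·1 + 0
Back-substitute:
1 = 6 − 5
1 = −59 + 10·6
1 = 10·124 − 21·59
1 = −21·307 + 52·124
1 = 52·1045 − 177·307
1 = −177·3442 + 583·1045
So 1045⁻¹ ≡ 583 (mod 3442).
Then x ≡ 583·3275 ≡ 2457 (mod 3442); the smallest non-negative solution is x = 2457.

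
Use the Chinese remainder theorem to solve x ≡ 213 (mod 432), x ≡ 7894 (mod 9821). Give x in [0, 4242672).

1844421

Write x = 213 + 432·k. Then 432·k ≡ 7894 − 213 ≡ 7681 (mod 9821).
Need 432⁻¹ mod 9821. Extended Euclid on (9821, 432):
9821 = 22·432 + 317
432 = 1·317 + 115
317 = 2·115 + 87
115 = 1·87 + 28
87 = 3·28 + 3
28 = 9·3 + 1
3 = 3·1 + 0
Back-substitute:
1 = 28 − 9·3
1 = −9·87 + 28·28
1 = 28·115 − 37·87
1 = −37·317 + 102·115
1 = 102·432 − 139·317
1 = −139·9821 + 3160·432
432⁻¹ ≡ 3160 (mod 9821), so k ≡ 3160·7681 ≡ 4269 (mod 9821).
x = 213 + 432·4269 = 1844421.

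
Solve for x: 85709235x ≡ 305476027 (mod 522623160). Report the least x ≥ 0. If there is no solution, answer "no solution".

gcd(85709235, 522623160):
522623160 = 6*85709235 + 8367750
85709235 = 10*8367750 + 2031735
8367750 = 4*2031735 + 240810
2031735 = 8*240810 + 105255
240810 = 2*105255 + 30300
105255 = 3*30300 + 14355
30300 = 2*14355 + 1590
14355 = 9*1590 + 45
1590 = 35*45 + 15
45 = 3*15 + 0
gcd = 15, but 15 ∤ 305476027, so the congruence has no solution.

no solution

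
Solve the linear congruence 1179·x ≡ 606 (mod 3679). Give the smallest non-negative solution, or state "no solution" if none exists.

First find gcd(1179, 3679):
3679 = 3·1179 + 142
1179 = 8·142 + 43
142 = 3·43 + 13
43 = 3·13 + 4
13 = 3·4 + 1
4 = 4·1 + 0
gcd = 1, so a unique solution mod 3679 exists.
Back-substitute for the Bézout coefficients:
1 = 13 − 3·4
1 = −3·43 + 10·13
1 = 10·142 − 33·43
1 = −33·1179 + 274·142
1 = 274·3679 − 855·1179
So 1179·(-855) ≡ 1 (mod 3679), giving 1179⁻¹ ≡ 2824.
x ≡ 1179⁻¹·606 ≡ 2824·606 ≡ 609 (mod 3679).

609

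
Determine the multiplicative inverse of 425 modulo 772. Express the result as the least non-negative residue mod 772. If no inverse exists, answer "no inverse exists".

485

Apply the Euclidean algorithm to 772 and 425:
772 = 1*425 + 347
425 = 1*347 + 78
347 = 4*78 + 35
78 = 2*35 + 8
35 = 4*8 + 3
8 = 2*3 + 2
3 = 1*2 + 1
2 = 2*1 + 0
The gcd is 1. Working backward:
1 = 3 − 2
1 = −8 + 3·3
1 = 3·35 − 13·8
1 = −13·78 + 29·35
1 = 29·347 − 129·78
1 = −129·425 + 158·347
1 = 158·772 − 287·425
Hence 425⁻¹ ≡ -287 ≡ 485 (mod 772).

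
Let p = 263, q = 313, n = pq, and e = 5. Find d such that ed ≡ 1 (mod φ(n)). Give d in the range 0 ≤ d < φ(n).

16349

φ(n) = (p−1)(q−1) = 262·312 = 81744.
Need d with 5·d ≡ 1 (mod 81744). Apply the extended Euclidean algorithm:
81744 = 16348·5 + 4
5 = 1·4 + 1
4 = 4·1 + 0
Back-substitute:
1 = 5 − 4
1 = −81744 + 16349·5
So 5·16349 ≡ 1 (mod 81744), hence d = 16349.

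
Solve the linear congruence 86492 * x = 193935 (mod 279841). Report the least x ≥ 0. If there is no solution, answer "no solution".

149820

First find gcd(86492, 279841):
279841 = 3×86492 + 20365
86492 = 4×20365 + 5032
20365 = 4×5032 + 237
5032 = 21×237 + 55
237 = 4×55 + 17
55 = 3×17 + 4
17 = 4×4 + 1
4 = 4×1 + 0
gcd = 1, so a unique solution mod 279841 exists.
Back-substitute for the Bézout coefficients:
1 = 17 − 4·4
1 = −4·55 + 13·17
1 = 13·237 − 56·55
1 = −56·5032 + 1189·237
1 = 1189·20365 − 4812·5032
1 = −4812·86492 + 20437·20365
1 = 20437·279841 − 66123·86492
So 86492·(-66123) ≡ 1 (mod 279841), giving 86492⁻¹ ≡ 213718.
x ≡ 86492⁻¹·193935 ≡ 213718·193935 ≡ 149820 (mod 279841).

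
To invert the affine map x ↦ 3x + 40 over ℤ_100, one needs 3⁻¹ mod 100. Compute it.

67

Run Euclid on (100, 3):
100 = 33·3 + 1
3 = 3·1 + 0
Since gcd(3, 100) = 1, back-substitute to write 1 as a combination:
1 = 100 − 33·3
Thus 3·(-33) ≡ 1 (mod 100); reducing, -33 mod 100 = 67.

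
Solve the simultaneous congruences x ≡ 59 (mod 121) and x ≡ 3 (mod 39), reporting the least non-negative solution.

Write x = 59 + 121·k. Then 121·k ≡ 3 − 59 ≡ 22 (mod 39).
Need 121⁻¹ mod 39. Extended Euclid on (39, 4):
39 = 9·4 + 3
4 = 1·3 + 1
3 = 3·1 + 0
Back-substitute:
1 = 4 − 3
1 = −39 + 10·4
121⁻¹ ≡ 10 (mod 39), so k ≡ 10·22 ≡ 25 (mod 39).
x = 59 + 121·25 = 3084.

3084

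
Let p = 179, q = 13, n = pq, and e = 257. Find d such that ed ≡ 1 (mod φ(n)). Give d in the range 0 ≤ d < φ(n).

φ(n) = (p−1)(q−1) = 178·12 = 2136.
Need d with 257·d ≡ 1 (mod 2136). Apply the extended Euclidean algorithm:
2136 = 8*257 + 80
257 = 3*80 + 17
80 = 4*17 + 12
17 = 1*12 + 5
12 = 2*5 + 2
5 = 2*2 + 1
2 = 2*1 + 0
Back-substitute:
1 = 5 − 2·2
1 = −2·12 + 5·5
1 = 5·17 − 7·12
1 = −7·80 + 33·17
1 = 33·257 − 106·80
1 = −106·2136 + 881·257
So 257·881 ≡ 1 (mod 2136), hence d = 881.

881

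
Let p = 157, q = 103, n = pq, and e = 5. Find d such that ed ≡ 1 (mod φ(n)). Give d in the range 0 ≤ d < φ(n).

6365

φ(n) = (p−1)(q−1) = 156·102 = 15912.
Need d with 5·d ≡ 1 (mod 15912). Apply the extended Euclidean algorithm:
15912 = 3182*5 + 2
5 = 2*2 + 1
2 = 2*1 + 0
Back-substitute:
1 = 5 − 2·2
1 = −2·15912 + 6365·5
So 5·6365 ≡ 1 (mod 15912), hence d = 6365.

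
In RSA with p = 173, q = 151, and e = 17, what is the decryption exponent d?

4553

φ(n) = (p−1)(q−1) = 172·150 = 25800.
Need d with 17·d ≡ 1 (mod 25800). Apply the extended Euclidean algorithm:
25800 = 1517×17 + 11
17 = 1×11 + 6
11 = 1×6 + 5
6 = 1×5 + 1
5 = 5×1 + 0
Back-substitute:
1 = 6 − 5
1 = −11 + 2·6
1 = 2·17 − 3·11
1 = −3·25800 + 4553·17
So 17·4553 ≡ 1 (mod 25800), hence d = 4553.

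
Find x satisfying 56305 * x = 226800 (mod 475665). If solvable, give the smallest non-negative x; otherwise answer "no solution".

First find gcd(56305, 475665):
475665 = 8×56305 + 25225
56305 = 2×25225 + 5855
25225 = 4×5855 + 1805
5855 = 3×1805 + 440
1805 = 4×440 + 45
440 = 9×45 + 35
45 = 1×35 + 10
35 = 3×10 + 5
10 = 2×5 + 0
gcd = 5 and 5 | 226800, so solutions exist. Divide through by 5: 11261x ≡ 45360 (mod 95133).
Now find 11261⁻¹ mod 95133:
95133 = 8·11261 + 5045
11261 = 2·5045 + 1171
5045 = 4·1171 + 361
1171 = 3·361 + 88
361 = 4·88 + 9
88 = 9·9 + 7
9 = 1·7 + 2
7 = 3·2 + 1
2 = 2·1 + 0
Back-substitute:
1 = 7 − 3·2
1 = −3·9 + 4·7
1 = 4·88 − 39·9
1 = −39·361 + 160·88
1 = 160·1171 − 519·361
1 = −519·5045 + 2236·1171
1 = 2236·11261 − 4991·5045
1 = −4991·95133 + 42164·11261
So 11261⁻¹ ≡ 42164 (mod 95133).
Then x ≡ 42164·45360 ≡ 5208 (mod 95133); the smallest non-negative solution is x = 5208.

5208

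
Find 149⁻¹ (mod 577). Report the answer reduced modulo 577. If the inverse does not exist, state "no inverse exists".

Extended Euclidean algorithm:
577 = 3*149 + 130
149 = 1*130 + 19
130 = 6*19 + 16
19 = 1*16 + 3
16 = 5*3 + 1
3 = 3*1 + 0
The gcd is 1. Working backward:
1 = 16 − 5·3
1 = −5·19 + 6·16
1 = 6·130 − 41·19
1 = −41·149 + 47·130
1 = 47·577 − 182·149
Thus 149·(-182) ≡ 1 (mod 577); reducing, -182 mod 577 = 395.

395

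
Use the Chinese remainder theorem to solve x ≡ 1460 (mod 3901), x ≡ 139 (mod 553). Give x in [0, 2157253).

333045

Write x = 1460 + 3901·k. Then 3901·k ≡ 139 − 1460 ≡ 338 (mod 553).
Need 3901⁻¹ mod 553. Extended Euclid on (553, 30):
553 = 18×30 + 13
30 = 2×13 + 4
13 = 3×4 + 1
4 = 4×1 + 0
Back-substitute:
1 = 13 − 3·4
1 = −3·30 + 7·13
1 = 7·553 − 129·30
3901⁻¹ ≡ 424 (mod 553), so k ≡ 424·338 ≡ 85 (mod 553).
x = 1460 + 3901·85 = 333045.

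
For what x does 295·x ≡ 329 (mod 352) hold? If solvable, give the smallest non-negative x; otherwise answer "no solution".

First find gcd(295, 352):
352 = 1×295 + 57
295 = 5×57 + 10
57 = 5×10 + 7
10 = 1×7 + 3
7 = 2×3 + 1
3 = 3×1 + 0
gcd = 1, so a unique solution mod 352 exists.
Back-substitute for the Bézout coefficients:
1 = 7 − 2·3
1 = −2·10 + 3·7
1 = 3·57 − 17·10
1 = −17·295 + 88·57
1 = 88·352 − 105·295
So 295·(-105) ≡ 1 (mod 352), giving 295⁻¹ ≡ 247.
x ≡ 295⁻¹·329 ≡ 247·329 ≡ 303 (mod 352).

303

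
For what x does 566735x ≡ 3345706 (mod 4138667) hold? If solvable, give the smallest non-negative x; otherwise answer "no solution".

First find gcd(566735, 4138667):
4138667 = 7·566735 + 171522
566735 = 3·171522 + 52169
171522 = 3·52169 + 15015
52169 = 3·15015 + 7124
15015 = 2·7124 + 767
7124 = 9·767 + 221
767 = 3·221 + 104
221 = 2·104 + 13
104 = 8·13 + 0
gcd = 13 and 13 | 3345706, so solutions exist. Divide through by 13: 43595x ≡ 257362 (mod 318359).
Now find 43595⁻¹ mod 318359:
318359 = 7×43595 + 13194
43595 = 3×13194 + 4013
13194 = 3×4013 + 1155
4013 = 3×1155 + 548
1155 = 2×548 + 59
548 = 9×59 + 17
59 = 3×17 + 8
17 = 2×8 + 1
8 = 8×1 + 0
Back-substitute:
1 = 17 − 2·8
1 = −2·59 + 7·17
1 = 7·548 − 65·59
1 = −65·1155 + 137·548
1 = 137·4013 − 476·1155
1 = −476·13194 + 1565·4013
1 = 1565·43595 − 5171·13194
1 = −5171·318359 + 37762·43595
So 43595⁻¹ ≡ 37762 (mod 318359).
Then x ≡ 37762·257362 ≡ 277010 (mod 318359); the smallest non-negative solution is x = 277010.

277010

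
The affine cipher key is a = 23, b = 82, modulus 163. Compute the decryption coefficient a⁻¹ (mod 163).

Extended Euclidean algorithm:
163 = 7*23 + 2
23 = 11*2 + 1
2 = 2*1 + 0
gcd = 1, so the inverse exists. Back-substitute:
1 = 23 − 11·2
1 = −11·163 + 78·23
So 23·78 ≡ 1 (mod 163).

78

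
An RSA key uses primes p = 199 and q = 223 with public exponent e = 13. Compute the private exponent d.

13525

φ(n) = (p−1)(q−1) = 198·222 = 43956.
Need d with 13·d ≡ 1 (mod 43956). Apply the extended Euclidean algorithm:
43956 = 3381·13 + 3
13 = 4·3 + 1
3 = 3·1 + 0
Back-substitute:
1 = 13 − 4·3
1 = −4·43956 + 13525·13
So 13·13525 ≡ 1 (mod 43956), hence d = 13525.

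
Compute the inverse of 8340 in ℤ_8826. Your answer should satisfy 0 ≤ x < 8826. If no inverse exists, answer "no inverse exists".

no inverse exists

Euclidean algorithm on 8826, 8340:
8826 = 1×8340 + 486
8340 = 17×486 + 78
486 = 6×78 + 18
78 = 4×18 + 6
18 = 3×6 + 0
The gcd is 6, not 1, hence no inverse exists.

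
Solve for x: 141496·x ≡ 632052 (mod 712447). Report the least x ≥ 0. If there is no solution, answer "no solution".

585587

First find gcd(141496, 712447):
712447 = 5×141496 + 4967
141496 = 28×4967 + 2420
4967 = 2×2420 + 127
2420 = 19×127 + 7
127 = 18×7 + 1
7 = 7×1 + 0
gcd = 1, so a unique solution mod 712447 exists.
Back-substitute for the Bézout coefficients:
1 = 127 − 18·7
1 = −18·2420 + 343·127
1 = 343·4967 − 704·2420
1 = −704·141496 + 20055·4967
1 = 20055·712447 − 100979·141496
So 141496·(-100979) ≡ 1 (mod 712447), giving 141496⁻¹ ≡ 611468.
x ≡ 141496⁻¹·632052 ≡ 611468·632052 ≡ 585587 (mod 712447).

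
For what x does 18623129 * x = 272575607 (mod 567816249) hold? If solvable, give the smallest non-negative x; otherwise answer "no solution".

no solution

gcd(18623129, 567816249):
567816249 = 30·18623129 + 9122379
18623129 = 2·9122379 + 378371
9122379 = 24·378371 + 41475
378371 = 9·41475 + 5096
41475 = 8·5096 + 707
5096 = 7·707 + 147
707 = 4·147 + 119
147 = 1·119 + 28
119 = 4·28 + 7
28 = 4·7 + 0
gcd = 7, but 7 ∤ 272575607, so the congruence has no solution.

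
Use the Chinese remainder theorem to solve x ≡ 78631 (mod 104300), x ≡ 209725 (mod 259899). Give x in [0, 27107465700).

14215125631

Write x = 78631 + 104300·k. Then 104300·k ≡ 209725 − 78631 ≡ 131094 (mod 259899).
Need 104300⁻¹ mod 259899. Extended Euclid on (259899, 104300):
259899 = 2×104300 + 51299
104300 = 2×51299 + 1702
51299 = 30×1702 + 239
1702 = 7×239 + 29
239 = 8×29 + 7
29 = 4×7 + 1
7 = 7×1 + 0
Back-substitute:
1 = 29 − 4·7
1 = −4·239 + 33·29
1 = 33·1702 − 235·239
1 = −235·51299 + 7083·1702
1 = 7083·104300 − 14401·51299
1 = −14401·259899 + 35885·104300
104300⁻¹ ≡ 35885 (mod 259899), so k ≡ 35885·131094 ≡ 136290 (mod 259899).
x = 78631 + 104300·136290 = 14215125631.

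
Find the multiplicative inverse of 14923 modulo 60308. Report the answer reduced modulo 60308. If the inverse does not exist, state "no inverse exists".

19091

gcd(60308, 14923) by repeated division:
60308 = 4·14923 + 616
14923 = 24·616 + 139
616 = 4·139 + 60
139 = 2·60 + 19
60 = 3·19 + 3
19 = 6·3 + 1
3 = 3·1 + 0
gcd = 1, so the inverse exists. Back-substitute:
1 = 19 − 6·3
1 = −6·60 + 19·19
1 = 19·139 − 44·60
1 = −44·616 + 195·139
1 = 195·14923 − 4724·616
1 = −4724·60308 + 19091·14923
So 14923·19091 ≡ 1 (mod 60308).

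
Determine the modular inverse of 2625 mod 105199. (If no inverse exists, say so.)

58150

Extended Euclidean algorithm:
105199 = 40·2625 + 199
2625 = 13·199 + 38
199 = 5·38 + 9
38 = 4·9 + 2
9 = 4·2 + 1
2 = 2·1 + 0
gcd = 1, so the inverse exists. Back-substitute:
1 = 9 − 4·2
1 = −4·38 + 17·9
1 = 17·199 − 89·38
1 = −89·2625 + 1174·199
1 = 1174·105199 − 47049·2625
Hence 2625⁻¹ ≡ -47049 ≡ 58150 (mod 105199).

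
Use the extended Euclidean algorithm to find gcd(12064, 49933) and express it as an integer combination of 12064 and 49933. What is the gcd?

13

Euclidean algorithm:
49933 = 4×12064 + 1677
12064 = 7×1677 + 325
1677 = 5×325 + 52
325 = 6×52 + 13
52 = 4×13 + 0
gcd(12064, 49933) = 13.
Working backward:
13 = 325 − 6·52
13 = −6·1677 + 31·325
13 = 31·12064 − 223·1677
13 = −223·49933 + 923·12064
So 13 = (-223)·49933 + (923)·12064.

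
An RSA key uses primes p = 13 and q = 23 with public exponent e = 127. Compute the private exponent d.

φ(n) = (p−1)(q−1) = 12·22 = 264.
Need d with 127·d ≡ 1 (mod 264). Apply the extended Euclidean algorithm:
264 = 2·127 + 10
127 = 12·10 + 7
10 = 1·7 + 3
7 = 2·3 + 1
3 = 3·1 + 0
Back-substitute:
1 = 7 − 2·3
1 = −2·10 + 3·7
1 = 3·127 − 38·10
1 = −38·264 + 79·127
So 127·79 ≡ 1 (mod 264), hence d = 79.

79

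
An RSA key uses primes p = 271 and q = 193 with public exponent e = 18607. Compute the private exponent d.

φ(n) = (p−1)(q−1) = 270·192 = 51840.
Need d with 18607·d ≡ 1 (mod 51840). Apply the extended Euclidean algorithm:
51840 = 2×18607 + 14626
18607 = 1×14626 + 3981
14626 = 3×3981 + 2683
3981 = 1×2683 + 1298
2683 = 2×1298 + 87
1298 = 14×87 + 80
87 = 1×80 + 7
80 = 11×7 + 3
7 = 2×3 + 1
3 = 3×1 + 0
Back-substitute:
1 = 7 − 2·3
1 = −2·80 + 23·7
1 = 23·87 − 25·80
1 = −25·1298 + 373·87
1 = 373·2683 − 771·1298
1 = −771·3981 + 1144·2683
1 = 1144·14626 − 4203·3981
1 = −4203·18607 + 5347·14626
1 = 5347·51840 − 14897·18607
So 18607·(-14897) ≡ 1 (mod 51840), hence d ≡ -14897 ≡ 36943 (mod 51840).

36943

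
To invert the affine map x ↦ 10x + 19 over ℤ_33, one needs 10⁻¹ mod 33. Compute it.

10

Apply the Euclidean algorithm to 33 and 10:
33 = 3×10 + 3
10 = 3×3 + 1
3 = 3×1 + 0
Since gcd(10, 33) = 1, back-substitute to write 1 as a combination:
1 = 10 − 3·3
1 = −3·33 + 10·10
So 10·10 ≡ 1 (mod 33).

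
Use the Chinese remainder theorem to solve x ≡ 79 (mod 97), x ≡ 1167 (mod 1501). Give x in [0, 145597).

130253

Write x = 79 + 97·k. Then 97·k ≡ 1167 − 79 ≡ 1088 (mod 1501).
Need 97⁻¹ mod 1501. Extended Euclid on (1501, 97):
1501 = 15×97 + 46
97 = 2×46 + 5
46 = 9×5 + 1
5 = 5×1 + 0
Back-substitute:
1 = 46 − 9·5
1 = −9·97 + 19·46
1 = 19·1501 − 294·97
97⁻¹ ≡ 1207 (mod 1501), so k ≡ 1207·1088 ≡ 1342 (mod 1501).
x = 79 + 97·1342 = 130253.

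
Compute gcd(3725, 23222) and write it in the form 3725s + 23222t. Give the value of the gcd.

Repeated division:
23222 = 6×3725 + 872
3725 = 4×872 + 237
872 = 3×237 + 161
237 = 1×161 + 76
161 = 2×76 + 9
76 = 8×9 + 4
9 = 2×4 + 1
4 = 4×1 + 0
gcd(3725, 23222) = 1.
Back-substituting:
1 = 9 − 2·4
1 = −2·76 + 17·9
1 = 17·161 − 36·76
1 = −36·237 + 53·161
1 = 53·872 − 195·237
1 = −195·3725 + 833·872
1 = 833·23222 − 5193·3725
So 1 = (833)·23222 + (-5193)·3725.

1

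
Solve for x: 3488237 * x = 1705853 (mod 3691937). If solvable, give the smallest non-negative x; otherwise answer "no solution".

595722

First find gcd(3488237, 3691937):
3691937 = 1*3488237 + 203700
3488237 = 17*203700 + 25337
203700 = 8*25337 + 1004
25337 = 25*1004 + 237
1004 = 4*237 + 56
237 = 4*56 + 13
56 = 4*13 + 4
13 = 3*4 + 1
4 = 4*1 + 0
gcd = 1, so a unique solution mod 3691937 exists.
Back-substitute for the Bézout coefficients:
1 = 13 − 3·4
1 = −3·56 + 13·13
1 = 13·237 − 55·56
1 = −55·1004 + 233·237
1 = 233·25337 − 5880·1004
1 = −5880·203700 + 47273·25337
1 = 47273·3488237 − 809521·203700
1 = −809521·3691937 + 856794·3488237
So 3488237·(856794) ≡ 1 (mod 3691937), giving 3488237⁻¹ ≡ 856794.
x ≡ 3488237⁻¹·1705853 ≡ 856794·1705853 ≡ 595722 (mod 3691937).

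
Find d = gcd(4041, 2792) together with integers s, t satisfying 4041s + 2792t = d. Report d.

Euclidean algorithm:
4041 = 1*2792 + 1249
2792 = 2*1249 + 294
1249 = 4*294 + 73
294 = 4*73 + 2
73 = 36*2 + 1
2 = 2*1 + 0
gcd(4041, 2792) = 1.
Working backward:
1 = 73 − 36·2
1 = −36·294 + 145·73
1 = 145·1249 − 616·294
1 = −616·2792 + 1377·1249
1 = 1377·4041 − 1993·2792
So 1 = (1377)·4041 + (-1993)·2792.

1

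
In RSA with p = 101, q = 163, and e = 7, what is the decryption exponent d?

φ(n) = (p−1)(q−1) = 100·162 = 16200.
Need d with 7·d ≡ 1 (mod 16200). Apply the extended Euclidean algorithm:
16200 = 2314*7 + 2
7 = 3*2 + 1
2 = 2*1 + 0
Back-substitute:
1 = 7 − 3·2
1 = −3·16200 + 6943·7
So 7·6943 ≡ 1 (mod 16200), hence d = 6943.

6943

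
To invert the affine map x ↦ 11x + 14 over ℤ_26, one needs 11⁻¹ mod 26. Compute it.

19

Extended Euclidean algorithm:
26 = 2×11 + 4
11 = 2×4 + 3
4 = 1×3 + 1
3 = 3×1 + 0
The gcd is 1. Working backward:
1 = 4 − 3
1 = −11 + 3·4
1 = 3·26 − 7·11
Thus 11·(-7) ≡ 1 (mod 26); reducing, -7 mod 26 = 19.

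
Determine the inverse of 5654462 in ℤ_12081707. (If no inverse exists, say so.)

Euclidean algorithm on 12081707, 5654462:
12081707 = 2*5654462 + 772783
5654462 = 7*772783 + 244981
772783 = 3*244981 + 37840
244981 = 6*37840 + 17941
37840 = 2*17941 + 1958
17941 = 9*1958 + 319
1958 = 6*319 + 44
319 = 7*44 + 11
44 = 4*11 + 0
Since gcd = 11 > 1, 5654462 is not a unit mod 12081707.

no inverse exists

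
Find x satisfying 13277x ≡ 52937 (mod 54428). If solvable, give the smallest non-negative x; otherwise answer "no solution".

no solution

gcd(13277, 54428):
54428 = 4×13277 + 1320
13277 = 10×1320 + 77
1320 = 17×77 + 11
77 = 7×11 + 0
gcd = 11, but 11 ∤ 52937, so the congruence has no solution.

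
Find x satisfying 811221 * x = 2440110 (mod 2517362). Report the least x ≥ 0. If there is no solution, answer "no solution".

First find gcd(811221, 2517362):
2517362 = 3×811221 + 83699
811221 = 9×83699 + 57930
83699 = 1×57930 + 25769
57930 = 2×25769 + 6392
25769 = 4×6392 + 201
6392 = 31×201 + 161
201 = 1×161 + 40
161 = 4×40 + 1
40 = 40×1 + 0
gcd = 1, so a unique solution mod 2517362 exists.
Back-substitute for the Bézout coefficients:
1 = 161 − 4·40
1 = −4·201 + 5·161
1 = 5·6392 − 159·201
1 = −159·25769 + 641·6392
1 = 641·57930 − 1441·25769
1 = −1441·83699 + 2082·57930
1 = 2082·811221 − 20179·83699
1 = −20179·2517362 + 62619·811221
So 811221·(62619) ≡ 1 (mod 2517362), giving 811221⁻¹ ≡ 62619.
x ≡ 811221⁻¹·2440110 ≡ 62619·2440110 ≡ 926776 (mod 2517362).

926776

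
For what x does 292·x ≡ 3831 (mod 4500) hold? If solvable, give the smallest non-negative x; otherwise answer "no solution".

no solution

gcd(292, 4500):
4500 = 15×292 + 120
292 = 2×120 + 52
120 = 2×52 + 16
52 = 3×16 + 4
16 = 4×4 + 0
gcd = 4, but 4 ∤ 3831, so the congruence has no solution.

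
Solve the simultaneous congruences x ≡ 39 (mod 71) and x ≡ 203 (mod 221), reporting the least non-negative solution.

3518

Write x = 39 + 71·k. Then 71·k ≡ 203 − 39 ≡ 164 (mod 221).
Need 71⁻¹ mod 221. Extended Euclid on (221, 71):
221 = 3×71 + 8
71 = 8×8 + 7
8 = 1×7 + 1
7 = 7×1 + 0
Back-substitute:
1 = 8 − 7
1 = −71 + 9·8
1 = 9·221 − 28·71
71⁻¹ ≡ 193 (mod 221), so k ≡ 193·164 ≡ 49 (mod 221).
x = 39 + 71·49 = 3518.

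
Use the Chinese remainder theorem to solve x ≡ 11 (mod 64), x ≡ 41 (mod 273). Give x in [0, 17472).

587

Write x = 11 + 64·k. Then 64·k ≡ 41 − 11 ≡ 30 (mod 273).
Need 64⁻¹ mod 273. Extended Euclid on (273, 64):
273 = 4·64 + 17
64 = 3·17 + 13
17 = 1·13 + 4
13 = 3·4 + 1
4 = 4·1 + 0
Back-substitute:
1 = 13 − 3·4
1 = −3·17 + 4·13
1 = 4·64 − 15·17
1 = −15·273 + 64·64
64⁻¹ ≡ 64 (mod 273), so k ≡ 64·30 ≡ 9 (mod 273).
x = 11 + 64·9 = 587.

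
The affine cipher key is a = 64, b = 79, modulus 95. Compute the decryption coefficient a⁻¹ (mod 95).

49

Apply the Euclidean algorithm to 95 and 64:
95 = 1·64 + 31
64 = 2·31 + 2
31 = 15·2 + 1
2 = 2·1 + 0
gcd = 1, so the inverse exists. Back-substitute:
1 = 31 − 15·2
1 = −15·64 + 31·31
1 = 31·95 − 46·64
So 64·(-46) ≡ 1 (mod 95), and -46 ≡ 49 (mod 95).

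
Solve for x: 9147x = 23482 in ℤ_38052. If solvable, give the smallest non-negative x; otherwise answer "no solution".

no solution

gcd(9147, 38052):
38052 = 4×9147 + 1464
9147 = 6×1464 + 363
1464 = 4×363 + 12
363 = 30×12 + 3
12 = 4×3 + 0
gcd = 3, but 3 ∤ 23482, so the congruence has no solution.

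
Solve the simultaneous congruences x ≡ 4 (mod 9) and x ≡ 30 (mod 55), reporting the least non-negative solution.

85

Write x = 4 + 9·k. Then 9·k ≡ 30 − 4 ≡ 26 (mod 55).
Need 9⁻¹ mod 55. Extended Euclid on (55, 9):
55 = 6×9 + 1
9 = 9×1 + 0
Back-substitute:
1 = 55 − 6·9
9⁻¹ ≡ 49 (mod 55), so k ≡ 49·26 ≡ 9 (mod 55).
x = 4 + 9·9 = 85.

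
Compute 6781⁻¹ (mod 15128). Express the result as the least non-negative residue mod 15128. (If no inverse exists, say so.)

13109

Apply the Euclidean algorithm to 15128 and 6781:
15128 = 2*6781 + 1566
6781 = 4*1566 + 517
1566 = 3*517 + 15
517 = 34*15 + 7
15 = 2*7 + 1
7 = 7*1 + 0
The gcd is 1. Working backward:
1 = 15 − 2·7
1 = −2·517 + 69·15
1 = 69·1566 − 209·517
1 = −209·6781 + 905·1566
1 = 905·15128 − 2019·6781
So 6781·(-2019) ≡ 1 (mod 15128), and -2019 ≡ 13109 (mod 15128).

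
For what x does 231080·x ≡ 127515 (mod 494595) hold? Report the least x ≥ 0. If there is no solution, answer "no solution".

65562

First find gcd(231080, 494595):
494595 = 2×231080 + 32435
231080 = 7×32435 + 4035
32435 = 8×4035 + 155
4035 = 26×155 + 5
155 = 31×5 + 0
gcd = 5 and 5 | 127515, so solutions exist. Divide through by 5: 46216x ≡ 25503 (mod 98919).
Now find 46216⁻¹ mod 98919:
98919 = 2*46216 + 6487
46216 = 7*6487 + 807
6487 = 8*807 + 31
807 = 26*31 + 1
31 = 31*1 + 0
Back-substitute:
1 = 807 − 26·31
1 = −26·6487 + 209·807
1 = 209·46216 − 1489·6487
1 = −1489·98919 + 3187·46216
So 46216⁻¹ ≡ 3187 (mod 98919).
Then x ≡ 3187·25503 ≡ 65562 (mod 98919); the smallest non-negative solution is x = 65562.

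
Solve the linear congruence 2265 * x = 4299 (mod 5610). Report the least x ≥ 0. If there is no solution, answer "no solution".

gcd(2265, 5610):
5610 = 2·2265 + 1080
2265 = 2·1080 + 105
1080 = 10·105 + 30
105 = 3·30 + 15
30 = 2·15 + 0
gcd = 15, but 15 ∤ 4299, so the congruence has no solution.

no solution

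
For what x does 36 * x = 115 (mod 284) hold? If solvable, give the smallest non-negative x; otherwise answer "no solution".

gcd(36, 284):
284 = 7*36 + 32
36 = 1*32 + 4
32 = 8*4 + 0
gcd = 4, but 4 ∤ 115, so the congruence has no solution.

no solution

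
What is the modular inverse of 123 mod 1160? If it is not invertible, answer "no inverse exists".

Run Euclid on (1160, 123):
1160 = 9×123 + 53
123 = 2×53 + 17
53 = 3×17 + 2
17 = 8×2 + 1
2 = 2×1 + 0
Since gcd(123, 1160) = 1, back-substitute to write 1 as a combination:
1 = 17 − 8·2
1 = −8·53 + 25·17
1 = 25·123 − 58·53
1 = −58·1160 + 547·123
So 123·547 ≡ 1 (mod 1160).

547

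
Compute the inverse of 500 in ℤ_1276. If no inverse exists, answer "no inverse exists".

no inverse exists

Compute gcd(500, 1276):
1276 = 2×500 + 276
500 = 1×276 + 224
276 = 1×224 + 52
224 = 4×52 + 16
52 = 3×16 + 4
16 = 4×4 + 0
Since gcd = 4 > 1, 500 is not a unit mod 1276.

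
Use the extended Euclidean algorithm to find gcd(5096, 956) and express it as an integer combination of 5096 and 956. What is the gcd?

Apply Euclid's algorithm to 5096 and 956:
5096 = 5×956 + 316
956 = 3×316 + 8
316 = 39×8 + 4
8 = 2×4 + 0
gcd(5096, 956) = 4.
Working backward:
4 = 316 − 39·8
4 = −39·956 + 118·316
4 = 118·5096 − 629·956
So 4 = (118)·5096 + (-629)·956.

4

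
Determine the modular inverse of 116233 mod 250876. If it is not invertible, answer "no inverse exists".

Apply the Euclidean algorithm to 250876 and 116233:
250876 = 2*116233 + 18410
116233 = 6*18410 + 5773
18410 = 3*5773 + 1091
5773 = 5*1091 + 318
1091 = 3*318 + 137
318 = 2*137 + 44
137 = 3*44 + 5
44 = 8*5 + 4
5 = 1*4 + 1
4 = 4*1 + 0
Since gcd(116233, 250876) = 1, back-substitute to write 1 as a combination:
1 = 5 − 4
1 = −44 + 9·5
1 = 9·137 − 28·44
1 = −28·318 + 65·137
1 = 65·1091 − 223·318
1 = −223·5773 + 1180·1091
1 = 1180·18410 − 3763·5773
1 = −3763·116233 + 23758·18410
1 = 23758·250876 − 51279·116233
So 116233·(-51279) ≡ 1 (mod 250876), and -51279 ≡ 199597 (mod 250876).

199597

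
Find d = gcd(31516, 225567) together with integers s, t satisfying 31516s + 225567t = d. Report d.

1

Apply Euclid's algorithm to 225567 and 31516:
225567 = 7*31516 + 4955
31516 = 6*4955 + 1786
4955 = 2*1786 + 1383
1786 = 1*1383 + 403
1383 = 3*403 + 174
403 = 2*174 + 55
174 = 3*55 + 9
55 = 6*9 + 1
9 = 9*1 + 0
gcd(31516, 225567) = 1.
Working backward:
1 = 55 − 6·9
1 = −6·174 + 19·55
1 = 19·403 − 44·174
1 = −44·1383 + 151·403
1 = 151·1786 − 195·1383
1 = −195·4955 + 541·1786
1 = 541·31516 − 3441·4955
1 = −3441·225567 + 24628·31516
So 1 = (-3441)·225567 + (24628)·31516.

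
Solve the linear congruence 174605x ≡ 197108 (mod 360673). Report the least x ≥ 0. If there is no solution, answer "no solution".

214362

First find gcd(174605, 360673):
360673 = 2×174605 + 11463
174605 = 15×11463 + 2660
11463 = 4×2660 + 823
2660 = 3×823 + 191
823 = 4×191 + 59
191 = 3×59 + 14
59 = 4×14 + 3
14 = 4×3 + 2
3 = 1×2 + 1
2 = 2×1 + 0
gcd = 1, so a unique solution mod 360673 exists.
Back-substitute for the Bézout coefficients:
1 = 3 − 2
1 = −14 + 5·3
1 = 5·59 − 21·14
1 = −21·191 + 68·59
1 = 68·823 − 293·191
1 = −293·2660 + 947·823
1 = 947·11463 − 4081·2660
1 = −4081·174605 + 62162·11463
1 = 62162·360673 − 128405·174605
So 174605·(-128405) ≡ 1 (mod 360673), giving 174605⁻¹ ≡ 232268.
x ≡ 174605⁻¹·197108 ≡ 232268·197108 ≡ 214362 (mod 360673).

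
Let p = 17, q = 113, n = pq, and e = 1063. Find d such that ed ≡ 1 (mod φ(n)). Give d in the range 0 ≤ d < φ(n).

1175

φ(n) = (p−1)(q−1) = 16·112 = 1792.
Need d with 1063·d ≡ 1 (mod 1792). Apply the extended Euclidean algorithm:
1792 = 1·1063 + 729
1063 = 1·729 + 334
729 = 2·334 + 61
334 = 5·61 + 29
61 = 2·29 + 3
29 = 9·3 + 2
3 = 1·2 + 1
2 = 2·1 + 0
Back-substitute:
1 = 3 − 2
1 = −29 + 10·3
1 = 10·61 − 21·29
1 = −21·334 + 115·61
1 = 115·729 − 251·334
1 = −251·1063 + 366·729
1 = 366·1792 − 617·1063
So 1063·(-617) ≡ 1 (mod 1792), hence d ≡ -617 ≡ 1175 (mod 1792).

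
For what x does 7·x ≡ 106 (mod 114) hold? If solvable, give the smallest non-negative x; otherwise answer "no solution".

64

First find gcd(7, 114):
114 = 16·7 + 2
7 = 3·2 + 1
2 = 2·1 + 0
gcd = 1, so a unique solution mod 114 exists.
Back-substitute for the Bézout coefficients:
1 = 7 − 3·2
1 = −3·114 + 49·7
So 7·(49) ≡ 1 (mod 114), giving 7⁻¹ ≡ 49.
x ≡ 7⁻¹·106 ≡ 49·106 ≡ 64 (mod 114).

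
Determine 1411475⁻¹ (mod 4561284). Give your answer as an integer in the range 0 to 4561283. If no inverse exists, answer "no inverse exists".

Euclidean algorithm on 4561284, 1411475:
4561284 = 3×1411475 + 326859
1411475 = 4×326859 + 104039
326859 = 3×104039 + 14742
104039 = 7×14742 + 845
14742 = 17×845 + 377
845 = 2×377 + 91
377 = 4×91 + 13
91 = 7×13 + 0
Since gcd = 13 > 1, 1411475 is not a unit mod 4561284.

no inverse exists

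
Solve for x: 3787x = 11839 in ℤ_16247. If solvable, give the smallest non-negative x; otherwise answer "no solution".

no solution

gcd(3787, 16247):
16247 = 4·3787 + 1099
3787 = 3·1099 + 490
1099 = 2·490 + 119
490 = 4·119 + 14
119 = 8·14 + 7
14 = 2·7 + 0
gcd = 7, but 7 ∤ 11839, so the congruence has no solution.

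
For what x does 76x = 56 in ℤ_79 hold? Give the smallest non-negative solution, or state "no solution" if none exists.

34

First find gcd(76, 79):
79 = 1*76 + 3
76 = 25*3 + 1
3 = 3*1 + 0
gcd = 1, so a unique solution mod 79 exists.
Back-substitute for the Bézout coefficients:
1 = 76 − 25·3
1 = −25·79 + 26·76
So 76·(26) ≡ 1 (mod 79), giving 76⁻¹ ≡ 26.
x ≡ 76⁻¹·56 ≡ 26·56 ≡ 34 (mod 79).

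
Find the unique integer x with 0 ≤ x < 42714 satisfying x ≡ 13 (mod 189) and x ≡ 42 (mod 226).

Write x = 13 + 189·k. Then 189·k ≡ 42 − 13 ≡ 29 (mod 226).
Need 189⁻¹ mod 226. Extended Euclid on (226, 189):
226 = 1×189 + 37
189 = 5×37 + 4
37 = 9×4 + 1
4 = 4×1 + 0
Back-substitute:
1 = 37 − 9·4
1 = −9·189 + 46·37
1 = 46·226 − 55·189
189⁻¹ ≡ 171 (mod 226), so k ≡ 171·29 ≡ 213 (mod 226).
x = 13 + 189·213 = 40270.

40270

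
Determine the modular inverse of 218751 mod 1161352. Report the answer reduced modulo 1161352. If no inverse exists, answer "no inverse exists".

880983

Extended Euclidean algorithm:
1161352 = 5*218751 + 67597
218751 = 3*67597 + 15960
67597 = 4*15960 + 3757
15960 = 4*3757 + 932
3757 = 4*932 + 29
932 = 32*29 + 4
29 = 7*4 + 1
4 = 4*1 + 0
The gcd is 1. Working backward:
1 = 29 − 7·4
1 = −7·932 + 225·29
1 = 225·3757 − 907·932
1 = −907·15960 + 3853·3757
1 = 3853·67597 − 16319·15960
1 = −16319·218751 + 52810·67597
1 = 52810·1161352 − 280369·218751
So 218751·(-280369) ≡ 1 (mod 1161352), and -280369 ≡ 880983 (mod 1161352).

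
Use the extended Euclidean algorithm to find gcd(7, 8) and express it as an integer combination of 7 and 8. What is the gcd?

1

Apply Euclid's algorithm to 8 and 7:
8 = 1*7 + 1
7 = 7*1 + 0
gcd(7, 8) = 1.
Working backward:
1 = 8 − 7
So 1 = (1)·8 + (-1)·7.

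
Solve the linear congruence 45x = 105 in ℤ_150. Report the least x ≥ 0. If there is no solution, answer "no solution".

First find gcd(45, 150):
150 = 3*45 + 15
45 = 3*15 + 0
gcd = 15 and 15 | 105, so solutions exist. Divide through by 15: 3x ≡ 7 (mod 10).
Now find 3⁻¹ mod 10:
10 = 3×3 + 1
3 = 3×1 + 0
Back-substitute:
1 = 10 − 3·3
So 3·(-3) ≡ 1 (mod 10), i.e. 3⁻¹ ≡ 7.
Then x ≡ 7·7 ≡ 9 (mod 10); the smallest non-negative solution is x = 9.

9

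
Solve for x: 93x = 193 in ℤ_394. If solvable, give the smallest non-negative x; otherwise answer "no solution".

341

First find gcd(93, 394):
394 = 4*93 + 22
93 = 4*22 + 5
22 = 4*5 + 2
5 = 2*2 + 1
2 = 2*1 + 0
gcd = 1, so a unique solution mod 394 exists.
Back-substitute for the Bézout coefficients:
1 = 5 − 2·2
1 = −2·22 + 9·5
1 = 9·93 − 38·22
1 = −38·394 + 161·93
So 93·(161) ≡ 1 (mod 394), giving 93⁻¹ ≡ 161.
x ≡ 93⁻¹·193 ≡ 161·193 ≡ 341 (mod 394).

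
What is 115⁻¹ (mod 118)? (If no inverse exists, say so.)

39

Apply the Euclidean algorithm to 118 and 115:
118 = 1×115 + 3
115 = 38×3 + 1
3 = 3×1 + 0
Since gcd(115, 118) = 1, back-substitute to write 1 as a combination:
1 = 115 − 38·3
1 = −38·118 + 39·115
So 115·39 ≡ 1 (mod 118).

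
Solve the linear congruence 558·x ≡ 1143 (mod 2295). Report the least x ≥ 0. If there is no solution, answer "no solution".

First find gcd(558, 2295):
2295 = 4×558 + 63
558 = 8×63 + 54
63 = 1×54 + 9
54 = 6×9 + 0
gcd = 9 and 9 | 1143, so solutions exist. Divide through by 9: 62x ≡ 127 (mod 255).
Now find 62⁻¹ mod 255:
255 = 4×62 + 7
62 = 8×7 + 6
7 = 1×6 + 1
6 = 6×1 + 0
Back-substitute:
1 = 7 − 6
1 = −62 + 9·7
1 = 9·255 − 37·62
So 62·(-37) ≡ 1 (mod 255), i.e. 62⁻¹ ≡ 218.
Then x ≡ 218·127 ≡ 146 (mod 255); the smallest non-negative solution is x = 146.

146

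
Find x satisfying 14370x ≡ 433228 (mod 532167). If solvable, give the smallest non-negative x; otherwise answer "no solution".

no solution

gcd(14370, 532167):
532167 = 37*14370 + 477
14370 = 30*477 + 60
477 = 7*60 + 57
60 = 1*57 + 3
57 = 19*3 + 0
gcd = 3, but 3 ∤ 433228, so the congruence has no solution.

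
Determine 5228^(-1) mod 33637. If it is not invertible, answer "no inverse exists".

18086

gcd(33637, 5228) by repeated division:
33637 = 6×5228 + 2269
5228 = 2×2269 + 690
2269 = 3×690 + 199
690 = 3×199 + 93
199 = 2×93 + 13
93 = 7×13 + 2
13 = 6×2 + 1
2 = 2×1 + 0
The gcd is 1. Working backward:
1 = 13 − 6·2
1 = −6·93 + 43·13
1 = 43·199 − 92·93
1 = −92·690 + 319·199
1 = 319·2269 − 1049·690
1 = −1049·5228 + 2417·2269
1 = 2417·33637 − 15551·5228
So 5228·(-15551) ≡ 1 (mod 33637), and -15551 ≡ 18086 (mod 33637).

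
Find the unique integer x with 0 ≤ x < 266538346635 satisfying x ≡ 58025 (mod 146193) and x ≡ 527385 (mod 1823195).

155354973335

Write x = 58025 + 146193·k. Then 146193·k ≡ 527385 − 58025 ≡ 469360 (mod 1823195).
Need 146193⁻¹ mod 1823195. Extended Euclid on (1823195, 146193):
1823195 = 12×146193 + 68879
146193 = 2×68879 + 8435
68879 = 8×8435 + 1399
8435 = 6×1399 + 41
1399 = 34×41 + 5
41 = 8×5 + 1
5 = 5×1 + 0
Back-substitute:
1 = 41 − 8·5
1 = −8·1399 + 273·41
1 = 273·8435 − 1646·1399
1 = −1646·68879 + 13441·8435
1 = 13441·146193 − 28528·68879
1 = −28528·1823195 + 355777·146193
146193⁻¹ ≡ 355777 (mod 1823195), so k ≡ 355777·469360 ≡ 1062670 (mod 1823195).
x = 58025 + 146193·1062670 = 155354973335.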